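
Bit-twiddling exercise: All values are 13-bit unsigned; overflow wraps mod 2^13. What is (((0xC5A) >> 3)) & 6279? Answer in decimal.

131

0xC5A = 0110001011010
→ >> 3 → 0000110001011 = 395
6279 = 1100010000111
→ & → 0000010000011 = 131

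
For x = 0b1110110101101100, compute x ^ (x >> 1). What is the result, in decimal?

x = 1110110101101100 = 60780
x>>1 = 0111011010110110
XOR  = 1001101111011010 = 39898
(x ^ (x >> 1) gives the standard binary-reflected Gray code of x.)

39898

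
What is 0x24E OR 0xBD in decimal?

0x24E = 1001001110
0xBD = 0010111101
 OR → 1011111111 = 767

767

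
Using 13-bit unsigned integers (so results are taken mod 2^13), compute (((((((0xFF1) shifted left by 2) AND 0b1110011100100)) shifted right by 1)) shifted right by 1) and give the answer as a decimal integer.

1841

0xFF1 = 0111111110001
→ shifted left by 2 (mod 2^13) → 1111111000100 = 8132
0b1110011100100 = 1110011100100
→ AND → 1110011000100 = 7364
→ shifted right by 1 → 0111001100010 = 3682
→ shifted right by 1 → 0011100110001 = 1841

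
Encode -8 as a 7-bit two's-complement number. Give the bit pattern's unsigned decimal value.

120

8 in 7 bits: 0001000
Invert: 1110111
Add 1:  1111000 = 120
(Check: 2^7 - 8 = 128 - 8 = 120.)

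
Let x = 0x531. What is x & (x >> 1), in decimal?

16

x = 10100110001 = 1329
x>>1 = 01010011000
AND  = 00000010000 = 16
(x & (x >> 1) has a 1 wherever x has two consecutive 1 bits.)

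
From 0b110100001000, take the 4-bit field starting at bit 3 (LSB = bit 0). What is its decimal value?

v = 110100001000
Shift right by 3: 110100001
Mask low 4 bits: 0001 = 1

1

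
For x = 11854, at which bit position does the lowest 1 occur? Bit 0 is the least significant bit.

1

11854 = 10111001001110
Trailing zeros: 1, so the lowest set bit is bit 1 (value 2).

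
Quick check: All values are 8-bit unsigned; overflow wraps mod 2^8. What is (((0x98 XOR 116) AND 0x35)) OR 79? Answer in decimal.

111

0x98 = 10011000
116 = 01110100
→ XOR → 11101100 = 236
0x35 = 00110101
→ AND → 00100100 = 36
79 = 01001111
→ OR → 01101111 = 111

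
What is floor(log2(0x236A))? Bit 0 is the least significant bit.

0x236A = 10001101101010
The topmost 1 is at position 13 (since 2^13 = 8192 ≤ 9066 < 16384).

13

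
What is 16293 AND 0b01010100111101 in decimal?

16293 = 11111110100101
b = 01010100111101
AND → 01010100100101 = 5413

5413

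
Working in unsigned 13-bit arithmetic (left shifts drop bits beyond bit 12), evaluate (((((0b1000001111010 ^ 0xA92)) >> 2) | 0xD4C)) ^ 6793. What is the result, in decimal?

0b1000001111010 = 1000001111010
0xA92 = 0101010010010
→ ^ → 1101011101000 = 6888
→ >> 2 → 0011010111010 = 1722
0xD4C = 0110101001100
→ | → 0111111111110 = 4094
6793 = 1101010001001
→ ^ → 1010101110111 = 5495

5495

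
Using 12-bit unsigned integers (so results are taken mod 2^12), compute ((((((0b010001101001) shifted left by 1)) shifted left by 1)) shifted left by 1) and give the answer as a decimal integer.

0b010001101001 = 010001101001
→ shifted left by 1 (mod 2^12) → 100011010010 = 2258
→ shifted left by 1 (mod 2^12) → 000110100100 = 420
→ shifted left by 1 (mod 2^12) → 001101001000 = 840

840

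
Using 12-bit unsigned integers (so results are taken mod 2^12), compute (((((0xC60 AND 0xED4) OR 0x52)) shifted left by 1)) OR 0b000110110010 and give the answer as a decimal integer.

2486

0xC60 = 110001100000
0xED4 = 111011010100
→ AND → 110001000000 = 3136
0x52 = 000001010010
→ OR → 110001010010 = 3154
→ shifted left by 1 (mod 2^12) → 100010100100 = 2212
0b000110110010 = 000110110010
→ OR → 100110110110 = 2486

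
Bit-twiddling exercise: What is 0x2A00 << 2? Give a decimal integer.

43008

0x2A00 = 0010101000000000
shift left by 2 → 1010100000000000 = 43008
(equivalently, 10752 × 2^2 = 10752 × 4)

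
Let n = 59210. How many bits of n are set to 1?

9

59210 = 1110011101001010
Count the 1s: 1 + 1 + 1 + 1 + 1 + 1 + 1 + 1 + 1 = 9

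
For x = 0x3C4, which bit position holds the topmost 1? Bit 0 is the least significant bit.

9

0x3C4 = 1111000100
The topmost 1 is at position 9 (since 2^9 = 512 ≤ 964 < 1024).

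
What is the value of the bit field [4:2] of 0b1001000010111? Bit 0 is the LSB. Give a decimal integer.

5

v = 1001000010111
Shift right by 2: 10010000101
Mask low 3 bits: 101 = 5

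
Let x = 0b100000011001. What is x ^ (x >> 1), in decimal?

3093

x = 100000011001 = 2073
x>>1 = 010000001100
XOR  = 110000010101 = 3093
(x ^ (x >> 1) gives the standard binary-reflected Gray code of x.)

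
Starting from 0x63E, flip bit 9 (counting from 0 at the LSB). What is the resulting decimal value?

1086

x = 11000111110
bit 9 is currently 1; toggle it via x ^ (1 << 9) = x ^ 512
→ 10000111110 = 1086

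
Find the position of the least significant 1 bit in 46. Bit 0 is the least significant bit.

1

46 = 101110
Trailing zeros: 1, so the lowest set bit is bit 1 (value 2).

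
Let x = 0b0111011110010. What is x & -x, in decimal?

x = 111011110010 = 3826
-x (two's complement) = …000100001110
AND   = 000000000010 = 2
(x & -x isolates the lowest set bit of x.)

2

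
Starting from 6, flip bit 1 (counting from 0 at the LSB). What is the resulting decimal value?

x = 00000110
bit 1 is currently 1; toggle it via x ^ (1 << 1) = x ^ 2
→ 00000100 = 4

4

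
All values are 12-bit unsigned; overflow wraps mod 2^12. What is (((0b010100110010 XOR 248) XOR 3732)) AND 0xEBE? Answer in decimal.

0b010100110010 = 010100110010
248 = 000011111000
→ XOR → 010111001010 = 1482
3732 = 111010010100
→ XOR → 101101011110 = 2910
0xEBE = 111010111110
→ AND → 101000011110 = 2590

2590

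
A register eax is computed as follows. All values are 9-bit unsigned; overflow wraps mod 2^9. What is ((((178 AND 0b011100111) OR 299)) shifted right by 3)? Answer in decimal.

178 = 010110010
0b011100111 = 011100111
→ AND → 010100010 = 162
299 = 100101011
→ OR → 110101011 = 427
→ shifted right by 3 → 000110101 = 53

53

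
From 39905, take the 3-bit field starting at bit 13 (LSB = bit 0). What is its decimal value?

4

v = 1001101111100001
Shift right by 13: 100
Mask low 3 bits: 100 = 4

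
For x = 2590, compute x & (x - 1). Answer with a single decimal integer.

2588

x = 101000011110 = 2590
x - 1 = 101000011101
AND   = 101000011100 = 2588
(x & (x - 1) clears the lowest set bit of x.)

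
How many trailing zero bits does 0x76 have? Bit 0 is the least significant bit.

0x76 = 1110110
Trailing zeros: 1, so the lowest set bit is bit 1 (value 2).

1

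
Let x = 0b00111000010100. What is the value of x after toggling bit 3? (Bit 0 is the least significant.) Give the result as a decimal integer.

x = 00111000010100
bit 3 is currently 0; toggle it via x ^ (1 << 3) = x ^ 8
→ 00111000011100 = 3612

3612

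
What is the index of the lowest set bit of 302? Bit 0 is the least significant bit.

302 = 100101110
Trailing zeros: 1, so the lowest set bit is bit 1 (value 2).

1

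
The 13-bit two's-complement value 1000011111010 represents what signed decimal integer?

-3846

pattern = 1000011111010 (MSB is 1 ⇒ negative)
Invert: 0111100000101, add 1 → 0111100000110 = 3846, so the value is -3846.
(Equivalently: 4346 - 2^13 = 4346 - 8192 = -3846.)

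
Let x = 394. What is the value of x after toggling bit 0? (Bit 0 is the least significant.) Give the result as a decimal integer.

x = 0110001010
bit 0 is currently 0; toggle it via x ^ (1 << 0) = x ^ 1
→ 0110001011 = 395

395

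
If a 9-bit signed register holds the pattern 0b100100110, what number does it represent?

pattern = 100100110 (MSB is 1 ⇒ negative)
Invert: 011011001, add 1 → 011011010 = 218, so the value is -218.
(Equivalently: 294 - 2^9 = 294 - 512 = -218.)

-218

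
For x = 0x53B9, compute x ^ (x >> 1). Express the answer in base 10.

31333

x = 101001110111001 = 21433
x>>1 = 010100111011100
XOR  = 111101001100101 = 31333
(x ^ (x >> 1) gives the standard binary-reflected Gray code of x.)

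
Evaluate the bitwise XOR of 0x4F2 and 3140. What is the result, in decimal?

0x4F2 = 010011110010
3140 = 110001000100
XOR → 100010110110 = 2230

2230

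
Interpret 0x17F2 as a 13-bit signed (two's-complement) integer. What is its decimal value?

pattern = 1011111110010 (MSB is 1 ⇒ negative)
Invert: 0100000001101, add 1 → 0100000001110 = 2062, so the value is -2062.
(Equivalently: 6130 - 2^13 = 6130 - 8192 = -2062.)

-2062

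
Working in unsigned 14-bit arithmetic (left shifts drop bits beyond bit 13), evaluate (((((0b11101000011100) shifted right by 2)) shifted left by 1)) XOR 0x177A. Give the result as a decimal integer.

2676

0b11101000011100 = 11101000011100
→ shifted right by 2 → 00111010000111 = 3719
→ shifted left by 1 (mod 2^14) → 01110100001110 = 7438
0x177A = 01011101111010
→ XOR → 00101001110100 = 2676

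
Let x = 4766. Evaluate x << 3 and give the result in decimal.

38128

4766 = 0001001010011110
shift left by 3 → 1001010011110000 = 38128
(equivalently, 4766 × 2^3 = 4766 × 8)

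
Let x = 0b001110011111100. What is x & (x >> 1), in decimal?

x = 1110011111100 = 7420
x>>1 = 0111001111110
AND  = 0110001111100 = 3196
(x & (x >> 1) has a 1 wherever x has two consecutive 1 bits.)

3196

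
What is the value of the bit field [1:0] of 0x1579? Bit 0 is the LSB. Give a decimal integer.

1

v = 1010101111001
Shift right by 0: 1010101111001
Mask low 2 bits: 01 = 1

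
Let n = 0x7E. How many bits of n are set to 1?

0x7E = 1111110
Count the 1s: 1 + 1 + 1 + 1 + 1 + 1 = 6

6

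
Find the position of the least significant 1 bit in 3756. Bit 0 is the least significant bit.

3756 = 111010101100
Trailing zeros: 2, so the lowest set bit is bit 2 (value 4).

2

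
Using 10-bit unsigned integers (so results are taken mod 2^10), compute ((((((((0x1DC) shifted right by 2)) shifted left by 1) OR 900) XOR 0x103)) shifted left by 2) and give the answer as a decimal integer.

0x1DC = 0111011100
→ shifted right by 2 → 0001110111 = 119
→ shifted left by 1 (mod 2^10) → 0011101110 = 238
900 = 1110000100
→ OR → 1111101110 = 1006
0x103 = 0100000011
→ XOR → 1011101101 = 749
→ shifted left by 2 (mod 2^10) → 1110110100 = 948

948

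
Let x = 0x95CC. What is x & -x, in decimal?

4

x = 1001010111001100 = 38348
-x (two's complement) = …0110101000110100
AND   = 0000000000000100 = 4
(x & -x isolates the lowest set bit of x.)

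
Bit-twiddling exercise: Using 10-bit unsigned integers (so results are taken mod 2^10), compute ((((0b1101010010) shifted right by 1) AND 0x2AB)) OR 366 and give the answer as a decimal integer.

0b1101010010 = 1101010010
→ shifted right by 1 → 0110101001 = 425
0x2AB = 1010101011
→ AND → 0010101001 = 169
366 = 0101101110
→ OR → 0111101111 = 495

495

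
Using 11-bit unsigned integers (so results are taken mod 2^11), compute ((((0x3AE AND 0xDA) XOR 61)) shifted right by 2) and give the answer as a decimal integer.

0x3AE = 01110101110
0xDA = 00011011010
→ AND → 00010001010 = 138
61 = 00000111101
→ XOR → 00010110111 = 183
→ shifted right by 2 → 00000101101 = 45

45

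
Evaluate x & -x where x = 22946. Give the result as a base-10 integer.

2

x = 101100110100010 = 22946
-x (two's complement) = …010011001011110
AND   = 000000000000010 = 2
(x & -x isolates the lowest set bit of x.)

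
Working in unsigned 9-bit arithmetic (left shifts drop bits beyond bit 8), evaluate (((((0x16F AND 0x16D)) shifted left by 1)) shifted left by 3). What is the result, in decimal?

208

0x16F = 101101111
0x16D = 101101101
→ AND → 101101101 = 365
→ shifted left by 1 (mod 2^9) → 011011010 = 218
→ shifted left by 3 (mod 2^9) → 011010000 = 208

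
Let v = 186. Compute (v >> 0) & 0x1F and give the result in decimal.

v = 0010111010
Shift right by 0: 0010111010
Mask low 5 bits: 11010 = 26

26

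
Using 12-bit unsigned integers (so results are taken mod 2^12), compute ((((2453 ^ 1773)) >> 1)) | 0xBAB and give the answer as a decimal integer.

2453 = 100110010101
1773 = 011011101101
→ ^ → 111101111000 = 3960
→ >> 1 → 011110111100 = 1980
0xBAB = 101110101011
→ | → 111110111111 = 4031

4031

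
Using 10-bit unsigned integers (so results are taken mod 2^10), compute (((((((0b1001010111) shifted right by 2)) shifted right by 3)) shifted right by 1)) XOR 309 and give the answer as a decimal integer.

0b1001010111 = 1001010111
→ shifted right by 2 → 0010010101 = 149
→ shifted right by 3 → 0000010010 = 18
→ shifted right by 1 → 0000001001 = 9
309 = 0100110101
→ XOR → 0100111100 = 316

316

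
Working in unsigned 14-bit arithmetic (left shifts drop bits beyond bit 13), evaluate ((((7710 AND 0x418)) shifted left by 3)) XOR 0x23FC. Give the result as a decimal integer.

7710 = 01111000011110
0x418 = 00010000011000
→ AND → 00010000011000 = 1048
→ shifted left by 3 (mod 2^14) → 10000011000000 = 8384
0x23FC = 10001111111100
→ XOR → 00001100111100 = 828

828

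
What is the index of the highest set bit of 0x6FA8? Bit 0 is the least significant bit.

0x6FA8 = 110111110101000
The topmost 1 is at position 14 (since 2^14 = 16384 ≤ 28584 < 32768).

14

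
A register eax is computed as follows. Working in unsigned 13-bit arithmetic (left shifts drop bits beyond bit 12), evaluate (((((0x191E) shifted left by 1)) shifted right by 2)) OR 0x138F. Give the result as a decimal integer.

6031

0x191E = 1100100011110
→ shifted left by 1 (mod 2^13) → 1001000111100 = 4668
→ shifted right by 2 → 0010010001111 = 1167
0x138F = 1001110001111
→ OR → 1011110001111 = 6031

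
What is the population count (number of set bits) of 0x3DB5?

10

0x3DB5 = 11110110110101
Count the 1s: 1 + 1 + 1 + 1 + 1 + 1 + 1 + 1 + 1 + 1 = 10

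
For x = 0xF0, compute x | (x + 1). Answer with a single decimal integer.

241

x = 11110000 = 240
x + 1 = 11110001
OR    = 11110001 = 241
(x | (x + 1) sets the lowest cleared bit.)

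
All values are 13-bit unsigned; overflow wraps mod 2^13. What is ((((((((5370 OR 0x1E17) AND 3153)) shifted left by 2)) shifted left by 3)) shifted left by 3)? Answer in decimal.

5370 = 1010011111010
0x1E17 = 1111000010111
→ OR → 1111011111111 = 7935
3153 = 0110001010001
→ AND → 0110001010001 = 3153
→ shifted left by 2 (mod 2^13) → 1000101000100 = 4420
→ shifted left by 3 (mod 2^13) → 0101000100000 = 2592
→ shifted left by 3 (mod 2^13) → 1000100000000 = 4352

4352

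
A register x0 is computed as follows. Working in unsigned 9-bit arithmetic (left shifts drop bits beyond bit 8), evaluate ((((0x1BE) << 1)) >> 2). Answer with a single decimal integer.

95

0x1BE = 110111110
→ << 1 (mod 2^9) → 101111100 = 380
→ >> 2 → 001011111 = 95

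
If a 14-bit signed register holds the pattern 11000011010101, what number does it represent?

pattern = 11000011010101 (MSB is 1 ⇒ negative)
Invert: 00111100101010, add 1 → 00111100101011 = 3883, so the value is -3883.
(Equivalently: 12501 - 2^14 = 12501 - 16384 = -3883.)

-3883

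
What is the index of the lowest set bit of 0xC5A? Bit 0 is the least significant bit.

1

0xC5A = 110001011010
Trailing zeros: 1, so the lowest set bit is bit 1 (value 2).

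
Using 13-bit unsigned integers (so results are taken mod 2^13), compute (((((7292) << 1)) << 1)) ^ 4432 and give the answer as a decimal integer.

7292 = 1110001111100
→ << 1 (mod 2^13) → 1100011111000 = 6392
→ << 1 (mod 2^13) → 1000111110000 = 4592
4432 = 1000101010000
→ ^ → 0000010100000 = 160

160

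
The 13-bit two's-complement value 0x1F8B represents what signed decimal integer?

-117

pattern = 1111110001011 (MSB is 1 ⇒ negative)
Invert: 0000001110100, add 1 → 0000001110101 = 117, so the value is -117.
(Equivalently: 8075 - 2^13 = 8075 - 8192 = -117.)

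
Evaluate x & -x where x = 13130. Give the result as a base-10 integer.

2

x = 11001101001010 = 13130
-x (two's complement) = …00110010110110
AND   = 00000000000010 = 2
(x & -x isolates the lowest set bit of x.)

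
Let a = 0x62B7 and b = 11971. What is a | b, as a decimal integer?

0x62B7 = 110001010110111
11971 = 010111011000011
 OR → 110111011110111 = 28407

28407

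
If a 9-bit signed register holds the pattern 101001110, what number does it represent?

-178

pattern = 101001110 (MSB is 1 ⇒ negative)
Invert: 010110001, add 1 → 010110010 = 178, so the value is -178.
(Equivalently: 334 - 2^9 = 334 - 512 = -178.)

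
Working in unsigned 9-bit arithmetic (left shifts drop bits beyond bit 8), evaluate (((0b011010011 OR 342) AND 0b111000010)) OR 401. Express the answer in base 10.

0b011010011 = 011010011
342 = 101010110
→ OR → 111010111 = 471
0b111000010 = 111000010
→ AND → 111000010 = 450
401 = 110010001
→ OR → 111010011 = 467

467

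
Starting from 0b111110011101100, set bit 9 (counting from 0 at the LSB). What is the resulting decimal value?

x = 111110011101100
bit 9 is currently 0; set it via x | (1 << 9) = x | 512
→ 111111011101100 = 32492

32492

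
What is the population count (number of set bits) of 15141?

8

15141 = 11101100100101
Count the 1s: 1 + 1 + 1 + 1 + 1 + 1 + 1 + 1 = 8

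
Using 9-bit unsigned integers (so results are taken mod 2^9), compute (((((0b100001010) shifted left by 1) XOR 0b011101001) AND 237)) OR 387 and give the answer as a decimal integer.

0b100001010 = 100001010
→ shifted left by 1 (mod 2^9) → 000010100 = 20
0b011101001 = 011101001
→ XOR → 011111101 = 253
237 = 011101101
→ AND → 011101101 = 237
387 = 110000011
→ OR → 111101111 = 495

495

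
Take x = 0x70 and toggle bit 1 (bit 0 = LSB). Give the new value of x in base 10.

114

x = 001110000
bit 1 is currently 0; toggle it via x ^ (1 << 1) = x ^ 2
→ 001110010 = 114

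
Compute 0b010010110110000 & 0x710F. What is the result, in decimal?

a = 010010110110000
0x710F = 111000100001111
AND → 010000100000000 = 8448

8448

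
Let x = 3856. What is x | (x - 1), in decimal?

x = 111100010000 = 3856
x - 1 = 111100001111
OR    = 111100011111 = 3871
(x | (x - 1) sets all bits below the lowest set bit.)

3871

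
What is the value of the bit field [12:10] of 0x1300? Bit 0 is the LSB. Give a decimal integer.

4

v = 1001100000000
Shift right by 10: 100
Mask low 3 bits: 100 = 4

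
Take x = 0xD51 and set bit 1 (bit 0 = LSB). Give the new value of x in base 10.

x = 110101010001
bit 1 is currently 0; set it via x | (1 << 1) = x | 2
→ 110101010011 = 3411

3411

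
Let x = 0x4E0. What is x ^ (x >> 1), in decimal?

x = 10011100000 = 1248
x>>1 = 01001110000
XOR  = 11010010000 = 1680
(x ^ (x >> 1) gives the standard binary-reflected Gray code of x.)

1680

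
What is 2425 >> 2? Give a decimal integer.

606

2425 = 100101111001
shift right by 2 → 001001011110 = 606
(equivalently, floor(2425 / 4))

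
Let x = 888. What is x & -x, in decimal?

8

x = 1101111000 = 888
-x (two's complement) = …0010001000
AND   = 0000001000 = 8
(x & -x isolates the lowest set bit of x.)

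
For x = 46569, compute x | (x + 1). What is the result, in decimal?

46571

x = 1011010111101001 = 46569
x + 1 = 1011010111101010
OR    = 1011010111101011 = 46571
(x | (x + 1) sets the lowest cleared bit.)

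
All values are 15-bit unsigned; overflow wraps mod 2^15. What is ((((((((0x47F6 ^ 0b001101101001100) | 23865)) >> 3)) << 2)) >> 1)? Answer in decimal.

0x47F6 = 100011111110110
0b001101101001100 = 001101101001100
→ ^ → 101110010111010 = 23738
23865 = 101110100111001
→ | → 101110110111011 = 23995
→ >> 3 → 000101110110111 = 2999
→ << 2 (mod 2^15) → 010111011011100 = 11996
→ >> 1 → 001011101101110 = 5998

5998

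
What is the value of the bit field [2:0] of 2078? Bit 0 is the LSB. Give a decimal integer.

6

v = 100000011110
Shift right by 0: 100000011110
Mask low 3 bits: 110 = 6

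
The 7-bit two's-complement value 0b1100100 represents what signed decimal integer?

pattern = 1100100 (MSB is 1 ⇒ negative)
Invert: 0011011, add 1 → 0011100 = 28, so the value is -28.
(Equivalently: 100 - 2^7 = 100 - 128 = -28.)

-28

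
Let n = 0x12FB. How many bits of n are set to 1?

0x12FB = 1001011111011
Count the 1s: 1 + 1 + 1 + 1 + 1 + 1 + 1 + 1 + 1 = 9

9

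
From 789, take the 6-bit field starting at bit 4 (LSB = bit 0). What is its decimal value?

v = 001100010101
Shift right by 4: 00110001
Mask low 6 bits: 110001 = 49

49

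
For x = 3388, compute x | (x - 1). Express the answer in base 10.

x = 110100111100 = 3388
x - 1 = 110100111011
OR    = 110100111111 = 3391
(x | (x - 1) sets all bits below the lowest set bit.)

3391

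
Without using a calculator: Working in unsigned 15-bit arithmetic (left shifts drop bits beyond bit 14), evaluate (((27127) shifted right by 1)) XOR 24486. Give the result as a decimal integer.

27127 = 110100111110111
→ shifted right by 1 → 011010011111011 = 13563
24486 = 101111110100110
→ XOR → 110101101011101 = 27485

27485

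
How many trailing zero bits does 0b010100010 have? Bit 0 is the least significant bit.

0b010100010 = 10100010
Trailing zeros: 1, so the lowest set bit is bit 1 (value 2).

1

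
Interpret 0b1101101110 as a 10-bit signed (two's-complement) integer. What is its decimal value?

-146

pattern = 1101101110 (MSB is 1 ⇒ negative)
Invert: 0010010001, add 1 → 0010010010 = 146, so the value is -146.
(Equivalently: 878 - 2^10 = 878 - 1024 = -146.)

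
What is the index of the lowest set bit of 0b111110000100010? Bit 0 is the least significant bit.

0b111110000100010 = 111110000100010
Trailing zeros: 1, so the lowest set bit is bit 1 (value 2).

1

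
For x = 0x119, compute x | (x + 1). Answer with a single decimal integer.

283

x = 100011001 = 281
x + 1 = 100011010
OR    = 100011011 = 283
(x | (x + 1) sets the lowest cleared bit.)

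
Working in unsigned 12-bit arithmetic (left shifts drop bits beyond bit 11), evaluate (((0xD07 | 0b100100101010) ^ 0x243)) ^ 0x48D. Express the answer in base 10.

3041

0xD07 = 110100000111
0b100100101010 = 100100101010
→ | → 110100101111 = 3375
0x243 = 001001000011
→ ^ → 111101101100 = 3948
0x48D = 010010001101
→ ^ → 101111100001 = 3041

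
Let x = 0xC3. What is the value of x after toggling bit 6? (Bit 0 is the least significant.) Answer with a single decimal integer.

x = 11000011
bit 6 is currently 1; toggle it via x ^ (1 << 6) = x ^ 64
→ 10000011 = 131

131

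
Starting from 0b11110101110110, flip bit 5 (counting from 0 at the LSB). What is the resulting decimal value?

x = 11110101110110
bit 5 is currently 1; toggle it via x ^ (1 << 5) = x ^ 32
→ 11110101010110 = 15702

15702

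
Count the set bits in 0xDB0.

6

0xDB0 = 110110110000
Count the 1s: 1 + 1 + 1 + 1 + 1 + 1 = 6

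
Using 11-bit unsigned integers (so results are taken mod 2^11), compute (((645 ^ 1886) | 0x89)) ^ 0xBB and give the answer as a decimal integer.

1376

645 = 01010000101
1886 = 11101011110
→ ^ → 10111011011 = 1499
0x89 = 00010001001
→ | → 10111011011 = 1499
0xBB = 00010111011
→ ^ → 10101100000 = 1376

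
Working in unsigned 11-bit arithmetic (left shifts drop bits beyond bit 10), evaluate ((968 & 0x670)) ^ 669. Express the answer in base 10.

968 = 01111001000
0x670 = 11001110000
→ & → 01001000000 = 576
669 = 01010011101
→ ^ → 00011011101 = 221

221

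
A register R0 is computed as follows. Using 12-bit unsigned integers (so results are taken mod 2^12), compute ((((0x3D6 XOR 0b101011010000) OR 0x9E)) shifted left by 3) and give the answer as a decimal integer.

3312

0x3D6 = 001111010110
0b101011010000 = 101011010000
→ XOR → 100100000110 = 2310
0x9E = 000010011110
→ OR → 100110011110 = 2462
→ shifted left by 3 (mod 2^12) → 110011110000 = 3312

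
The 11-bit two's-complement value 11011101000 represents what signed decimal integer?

pattern = 11011101000 (MSB is 1 ⇒ negative)
Invert: 00100010111, add 1 → 00100011000 = 280, so the value is -280.
(Equivalently: 1768 - 2^11 = 1768 - 2048 = -280.)

-280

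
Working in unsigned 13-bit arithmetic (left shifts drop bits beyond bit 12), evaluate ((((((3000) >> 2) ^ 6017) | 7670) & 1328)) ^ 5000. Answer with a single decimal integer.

3000 = 0101110111000
→ >> 2 → 0001011101110 = 750
6017 = 1011110000001
→ ^ → 1010101101111 = 5487
7670 = 1110111110110
→ | → 1110111111111 = 7679
1328 = 0010100110000
→ & → 0010100110000 = 1328
5000 = 1001110001000
→ ^ → 1011010111000 = 5816

5816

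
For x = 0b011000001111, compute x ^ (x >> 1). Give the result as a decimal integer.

x = 11000001111 = 1551
x>>1 = 01100000111
XOR  = 10100001000 = 1288
(x ^ (x >> 1) gives the standard binary-reflected Gray code of x.)

1288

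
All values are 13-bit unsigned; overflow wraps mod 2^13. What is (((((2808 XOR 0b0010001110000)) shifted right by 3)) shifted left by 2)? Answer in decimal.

1860

2808 = 0101011111000
0b0010001110000 = 0010001110000
→ XOR → 0111010001000 = 3720
→ shifted right by 3 → 0000111010001 = 465
→ shifted left by 2 (mod 2^13) → 0011101000100 = 1860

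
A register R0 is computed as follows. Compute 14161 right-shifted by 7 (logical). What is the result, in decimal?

110

14161 = 11011101010001
shift right by 7 → 00000001101110 = 110
(equivalently, floor(14161 / 128))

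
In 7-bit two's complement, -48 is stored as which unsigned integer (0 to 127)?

48 in 7 bits: 0110000
Invert: 1001111
Add 1:  1010000 = 80
(Check: 2^7 - 48 = 128 - 48 = 80.)

80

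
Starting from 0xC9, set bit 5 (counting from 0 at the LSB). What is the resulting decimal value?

233

x = 011001001
bit 5 is currently 0; set it via x | (1 << 5) = x | 32
→ 011101001 = 233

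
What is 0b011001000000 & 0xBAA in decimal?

a = 011001000000
0xBAA = 101110101010
AND → 001000000000 = 512

512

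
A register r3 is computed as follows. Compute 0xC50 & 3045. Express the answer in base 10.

0xC50 = 110001010000
3045 = 101111100101
AND → 100001000000 = 2112

2112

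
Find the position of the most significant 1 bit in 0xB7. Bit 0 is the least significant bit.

7

0xB7 = 10110111
The topmost 1 is at position 7 (since 2^7 = 128 ≤ 183 < 256).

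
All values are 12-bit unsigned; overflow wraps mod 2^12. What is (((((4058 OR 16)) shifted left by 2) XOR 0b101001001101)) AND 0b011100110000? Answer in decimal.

4058 = 111111011010
16 = 000000010000
→ OR → 111111011010 = 4058
→ shifted left by 2 (mod 2^12) → 111101101000 = 3944
0b101001001101 = 101001001101
→ XOR → 010100100101 = 1317
0b011100110000 = 011100110000
→ AND → 010100100000 = 1312

1312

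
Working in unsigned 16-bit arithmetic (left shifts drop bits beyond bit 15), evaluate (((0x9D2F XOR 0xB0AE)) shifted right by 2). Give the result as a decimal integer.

0x9D2F = 1001110100101111
0xB0AE = 1011000010101110
→ XOR → 0010110110000001 = 11649
→ shifted right by 2 → 0000101101100000 = 2912

2912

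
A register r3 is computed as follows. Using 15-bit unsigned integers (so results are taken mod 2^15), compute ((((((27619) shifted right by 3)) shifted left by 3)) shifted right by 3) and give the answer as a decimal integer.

27619 = 110101111100011
→ shifted right by 3 → 000110101111100 = 3452
→ shifted left by 3 (mod 2^15) → 110101111100000 = 27616
→ shifted right by 3 → 000110101111100 = 3452

3452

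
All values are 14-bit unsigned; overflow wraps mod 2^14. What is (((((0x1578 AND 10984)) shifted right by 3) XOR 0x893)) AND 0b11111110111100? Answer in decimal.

2204

0x1578 = 01010101111000
10984 = 10101011101000
→ AND → 00000001101000 = 104
→ shifted right by 3 → 00000000001101 = 13
0x893 = 00100010010011
→ XOR → 00100010011110 = 2206
0b11111110111100 = 11111110111100
→ AND → 00100010011100 = 2204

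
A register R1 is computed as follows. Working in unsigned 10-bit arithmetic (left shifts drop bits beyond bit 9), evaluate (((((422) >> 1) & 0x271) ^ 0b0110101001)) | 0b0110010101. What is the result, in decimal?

509

422 = 0110100110
→ >> 1 → 0011010011 = 211
0x271 = 1001110001
→ & → 0001010001 = 81
0b0110101001 = 0110101001
→ ^ → 0111111000 = 504
0b0110010101 = 0110010101
→ | → 0111111101 = 509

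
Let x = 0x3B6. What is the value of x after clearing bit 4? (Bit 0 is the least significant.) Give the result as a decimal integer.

934

x = 1110110110
bit 4 is currently 1; clear it via x & ~(1 << 4) = x & ~16
→ 1110100110 = 934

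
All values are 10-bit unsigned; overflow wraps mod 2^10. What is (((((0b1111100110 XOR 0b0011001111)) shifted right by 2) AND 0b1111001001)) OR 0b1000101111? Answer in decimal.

0b1111100110 = 1111100110
0b0011001111 = 0011001111
→ XOR → 1100101001 = 809
→ shifted right by 2 → 0011001010 = 202
0b1111001001 = 1111001001
→ AND → 0011001000 = 200
0b1000101111 = 1000101111
→ OR → 1011101111 = 751

751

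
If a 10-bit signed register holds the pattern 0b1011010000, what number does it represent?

-304

pattern = 1011010000 (MSB is 1 ⇒ negative)
Invert: 0100101111, add 1 → 0100110000 = 304, so the value is -304.
(Equivalently: 720 - 2^10 = 720 - 1024 = -304.)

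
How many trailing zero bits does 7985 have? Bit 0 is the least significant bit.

0

7985 = 1111100110001
Trailing zeros: 0, so the lowest set bit is bit 0 (value 1).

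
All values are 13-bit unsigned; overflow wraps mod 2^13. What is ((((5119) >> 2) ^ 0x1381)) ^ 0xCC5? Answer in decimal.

7099

5119 = 1001111111111
→ >> 2 → 0010011111111 = 1279
0x1381 = 1001110000001
→ ^ → 1011101111110 = 6014
0xCC5 = 0110011000101
→ ^ → 1101110111011 = 7099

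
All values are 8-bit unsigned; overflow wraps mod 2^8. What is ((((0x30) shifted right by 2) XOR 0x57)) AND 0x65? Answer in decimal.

0x30 = 00110000
→ shifted right by 2 → 00001100 = 12
0x57 = 01010111
→ XOR → 01011011 = 91
0x65 = 01100101
→ AND → 01000001 = 65

65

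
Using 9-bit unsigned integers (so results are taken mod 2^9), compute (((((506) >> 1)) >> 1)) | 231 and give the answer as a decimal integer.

506 = 111111010
→ >> 1 → 011111101 = 253
→ >> 1 → 001111110 = 126
231 = 011100111
→ | → 011111111 = 255

255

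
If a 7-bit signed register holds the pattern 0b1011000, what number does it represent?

pattern = 1011000 (MSB is 1 ⇒ negative)
Invert: 0100111, add 1 → 0101000 = 40, so the value is -40.
(Equivalently: 88 - 2^7 = 88 - 128 = -40.)

-40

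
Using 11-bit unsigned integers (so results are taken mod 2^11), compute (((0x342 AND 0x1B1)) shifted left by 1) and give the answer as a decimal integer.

0x342 = 01101000010
0x1B1 = 00110110001
→ AND → 00100000000 = 256
→ shifted left by 1 (mod 2^11) → 01000000000 = 512

512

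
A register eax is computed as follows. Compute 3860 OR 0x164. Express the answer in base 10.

3860 = 111100010100
0x164 = 000101100100
 OR → 111101110100 = 3956

3956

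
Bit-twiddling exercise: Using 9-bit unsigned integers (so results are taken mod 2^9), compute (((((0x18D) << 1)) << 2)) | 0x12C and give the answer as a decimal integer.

0x18D = 110001101
→ << 1 (mod 2^9) → 100011010 = 282
→ << 2 (mod 2^9) → 001101000 = 104
0x12C = 100101100
→ | → 101101100 = 364

364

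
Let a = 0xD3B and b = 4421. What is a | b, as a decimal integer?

0xD3B = 0110100111011
4421 = 1000101000101
 OR → 1110101111111 = 7551

7551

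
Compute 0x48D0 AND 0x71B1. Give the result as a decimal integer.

16528

0x48D0 = 100100011010000
0x71B1 = 111000110110001
AND → 100000010010000 = 16528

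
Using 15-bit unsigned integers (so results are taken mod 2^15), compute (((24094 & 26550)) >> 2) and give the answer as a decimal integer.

4485

24094 = 101111000011110
26550 = 110011110110110
→ & → 100011000010110 = 17942
→ >> 2 → 001000110000101 = 4485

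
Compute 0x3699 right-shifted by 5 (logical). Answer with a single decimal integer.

436

0x3699 = 11011010011001
shift right by 5 → 00000110110100 = 436
(equivalently, floor(13977 / 32))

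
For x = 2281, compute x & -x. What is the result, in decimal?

x = 100011101001 = 2281
-x (two's complement) = …011100010111
AND   = 000000000001 = 1
(x & -x isolates the lowest set bit of x.)

1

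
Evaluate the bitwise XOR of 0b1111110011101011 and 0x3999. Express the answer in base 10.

a = 1111110011101011
0x3999 = 0011100110011001
XOR → 1100010101110010 = 50546

50546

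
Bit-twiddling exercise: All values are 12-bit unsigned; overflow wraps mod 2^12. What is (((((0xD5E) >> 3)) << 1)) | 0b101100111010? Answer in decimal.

0xD5E = 110101011110
→ >> 3 → 000110101011 = 427
→ << 1 (mod 2^12) → 001101010110 = 854
0b101100111010 = 101100111010
→ | → 101101111110 = 2942

2942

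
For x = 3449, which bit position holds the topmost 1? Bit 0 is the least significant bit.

11

3449 = 110101111001
The topmost 1 is at position 11 (since 2^11 = 2048 ≤ 3449 < 4096).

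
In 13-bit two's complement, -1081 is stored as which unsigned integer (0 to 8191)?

1081 in 13 bits: 0010000111001
Invert: 1101111000110
Add 1:  1101111000111 = 7111
(Check: 2^13 - 1081 = 8192 - 1081 = 7111.)

7111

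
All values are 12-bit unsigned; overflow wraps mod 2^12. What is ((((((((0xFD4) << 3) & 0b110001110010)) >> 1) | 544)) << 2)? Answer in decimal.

2240

0xFD4 = 111111010100
→ << 3 (mod 2^12) → 111010100000 = 3744
0b110001110010 = 110001110010
→ & → 110000100000 = 3104
→ >> 1 → 011000010000 = 1552
544 = 001000100000
→ | → 011000110000 = 1584
→ << 2 (mod 2^12) → 100011000000 = 2240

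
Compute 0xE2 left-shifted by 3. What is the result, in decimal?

0xE2 = 00011100010
shift left by 3 → 11100010000 = 1808
(equivalently, 226 × 2^3 = 226 × 8)

1808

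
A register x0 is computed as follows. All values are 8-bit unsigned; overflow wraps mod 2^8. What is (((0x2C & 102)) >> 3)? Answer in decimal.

0x2C = 00101100
102 = 01100110
→ & → 00100100 = 36
→ >> 3 → 00000100 = 4

4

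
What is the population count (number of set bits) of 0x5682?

6

0x5682 = 101011010000010
Count the 1s: 1 + 1 + 1 + 1 + 1 + 1 = 6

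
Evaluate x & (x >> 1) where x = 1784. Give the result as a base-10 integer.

632

x = 11011111000 = 1784
x>>1 = 01101111100
AND  = 01001111000 = 632
(x & (x >> 1) has a 1 wherever x has two consecutive 1 bits.)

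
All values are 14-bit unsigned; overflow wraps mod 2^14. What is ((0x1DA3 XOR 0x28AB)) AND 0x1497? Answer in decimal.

5120

0x1DA3 = 01110110100011
0x28AB = 10100010101011
→ XOR → 11010100001000 = 13576
0x1497 = 01010010010111
→ AND → 01010000000000 = 5120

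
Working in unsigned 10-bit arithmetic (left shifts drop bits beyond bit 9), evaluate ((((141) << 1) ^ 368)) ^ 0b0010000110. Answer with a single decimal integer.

236

141 = 0010001101
→ << 1 (mod 2^10) → 0100011010 = 282
368 = 0101110000
→ ^ → 0001101010 = 106
0b0010000110 = 0010000110
→ ^ → 0011101100 = 236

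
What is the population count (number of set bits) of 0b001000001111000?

n = 1000001111000
Count the 1s: 1 + 1 + 1 + 1 + 1 = 5

5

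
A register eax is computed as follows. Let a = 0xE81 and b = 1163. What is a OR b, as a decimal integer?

0xE81 = 111010000001
1163 = 010010001011
 OR → 111010001011 = 3723

3723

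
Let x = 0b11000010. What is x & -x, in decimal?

2

x = 11000010 = 194
-x (two's complement) = …00111110
AND   = 00000010 = 2
(x & -x isolates the lowest set bit of x.)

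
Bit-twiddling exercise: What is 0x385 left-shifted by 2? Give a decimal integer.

3604

0x385 = 001110000101
shift left by 2 → 111000010100 = 3604
(equivalently, 901 × 2^2 = 901 × 4)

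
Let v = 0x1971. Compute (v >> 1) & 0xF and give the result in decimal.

8

v = 1100101110001
Shift right by 1: 110010111000
Mask low 4 bits: 1000 = 8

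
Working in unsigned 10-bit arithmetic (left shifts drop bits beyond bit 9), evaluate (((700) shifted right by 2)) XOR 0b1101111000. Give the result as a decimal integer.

700 = 1010111100
→ shifted right by 2 → 0010101111 = 175
0b1101111000 = 1101111000
→ XOR → 1111010111 = 983

983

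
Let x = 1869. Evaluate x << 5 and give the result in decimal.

59808

1869 = 0000011101001101
shift left by 5 → 1110100110100000 = 59808
(equivalently, 1869 × 2^5 = 1869 × 32)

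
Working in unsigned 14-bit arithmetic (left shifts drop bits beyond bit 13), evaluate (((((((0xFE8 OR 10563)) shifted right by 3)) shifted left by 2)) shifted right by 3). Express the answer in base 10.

0xFE8 = 00111111101000
10563 = 10100101000011
→ OR → 10111111101011 = 12267
→ shifted right by 3 → 00010111111101 = 1533
→ shifted left by 2 (mod 2^14) → 01011111110100 = 6132
→ shifted right by 3 → 00001011111110 = 766

766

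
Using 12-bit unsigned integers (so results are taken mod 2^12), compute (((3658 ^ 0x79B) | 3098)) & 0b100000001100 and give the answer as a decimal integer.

2056

3658 = 111001001010
0x79B = 011110011011
→ ^ → 100111010001 = 2513
3098 = 110000011010
→ | → 110111011011 = 3547
0b100000001100 = 100000001100
→ & → 100000001000 = 2056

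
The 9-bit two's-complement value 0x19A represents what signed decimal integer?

pattern = 110011010 (MSB is 1 ⇒ negative)
Invert: 001100101, add 1 → 001100110 = 102, so the value is -102.
(Equivalently: 410 - 2^9 = 410 - 512 = -102.)

-102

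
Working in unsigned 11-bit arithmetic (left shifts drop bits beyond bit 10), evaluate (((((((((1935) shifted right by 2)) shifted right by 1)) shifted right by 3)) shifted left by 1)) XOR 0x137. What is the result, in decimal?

267

1935 = 11110001111
→ shifted right by 2 → 00111100011 = 483
→ shifted right by 1 → 00011110001 = 241
→ shifted right by 3 → 00000011110 = 30
→ shifted left by 1 (mod 2^11) → 00000111100 = 60
0x137 = 00100110111
→ XOR → 00100001011 = 267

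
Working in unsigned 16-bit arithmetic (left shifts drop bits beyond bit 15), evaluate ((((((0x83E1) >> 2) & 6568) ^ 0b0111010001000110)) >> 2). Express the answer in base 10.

7483

0x83E1 = 1000001111100001
→ >> 2 → 0010000011111000 = 8440
6568 = 0001100110101000
→ & → 0000000010101000 = 168
0b0111010001000110 = 0111010001000110
→ ^ → 0111010011101110 = 29934
→ >> 2 → 0001110100111011 = 7483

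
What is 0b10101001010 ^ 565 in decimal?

a = 10101001010
565 = 01000110101
XOR → 11101111111 = 1919

1919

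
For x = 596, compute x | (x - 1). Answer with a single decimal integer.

x = 1001010100 = 596
x - 1 = 1001010011
OR    = 1001010111 = 599
(x | (x - 1) sets all bits below the lowest set bit.)

599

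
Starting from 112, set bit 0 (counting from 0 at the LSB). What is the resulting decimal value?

x = 01110000
bit 0 is currently 0; set it via x | (1 << 0) = x | 1
→ 01110001 = 113

113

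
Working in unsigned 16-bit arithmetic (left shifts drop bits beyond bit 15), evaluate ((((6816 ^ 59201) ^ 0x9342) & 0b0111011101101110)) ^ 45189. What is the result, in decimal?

54951

6816 = 0001101010100000
59201 = 1110011101000001
→ ^ → 1111110111100001 = 64993
0x9342 = 1001001101000010
→ ^ → 0110111010100011 = 28323
0b0111011101101110 = 0111011101101110
→ & → 0110011000100010 = 26146
45189 = 1011000010000101
→ ^ → 1101011010100111 = 54951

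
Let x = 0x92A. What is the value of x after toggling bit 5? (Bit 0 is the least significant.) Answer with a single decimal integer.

x = 100100101010
bit 5 is currently 1; toggle it via x ^ (1 << 5) = x ^ 32
→ 100100001010 = 2314

2314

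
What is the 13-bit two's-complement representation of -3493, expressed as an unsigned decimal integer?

4699

3493 in 13 bits: 0110110100101
Invert: 1001001011010
Add 1:  1001001011011 = 4699
(Check: 2^13 - 3493 = 8192 - 3493 = 4699.)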